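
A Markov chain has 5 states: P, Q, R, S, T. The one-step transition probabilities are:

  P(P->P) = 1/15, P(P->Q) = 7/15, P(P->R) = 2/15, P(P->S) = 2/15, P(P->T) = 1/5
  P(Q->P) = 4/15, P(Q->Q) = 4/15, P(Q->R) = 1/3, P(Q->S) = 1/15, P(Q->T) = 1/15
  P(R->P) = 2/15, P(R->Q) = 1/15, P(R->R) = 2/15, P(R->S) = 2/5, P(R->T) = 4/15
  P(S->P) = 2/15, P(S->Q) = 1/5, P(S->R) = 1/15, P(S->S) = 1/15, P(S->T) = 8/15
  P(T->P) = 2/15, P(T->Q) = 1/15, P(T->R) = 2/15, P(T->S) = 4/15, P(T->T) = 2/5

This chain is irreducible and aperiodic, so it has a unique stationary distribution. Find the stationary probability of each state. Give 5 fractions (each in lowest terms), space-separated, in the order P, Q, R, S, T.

The stationary distribution satisfies pi = pi * P, i.e.:
  pi_P = 1/15*pi_P + 4/15*pi_Q + 2/15*pi_R + 2/15*pi_S + 2/15*pi_T
  pi_Q = 7/15*pi_P + 4/15*pi_Q + 1/15*pi_R + 1/5*pi_S + 1/15*pi_T
  pi_R = 2/15*pi_P + 1/3*pi_Q + 2/15*pi_R + 1/15*pi_S + 2/15*pi_T
  pi_S = 2/15*pi_P + 1/15*pi_Q + 2/5*pi_R + 1/15*pi_S + 4/15*pi_T
  pi_T = 1/5*pi_P + 1/15*pi_Q + 4/15*pi_R + 8/15*pi_S + 2/5*pi_T
with normalization: pi_P + pi_Q + pi_R + pi_S + pi_T = 1.

Using the first 4 balance equations plus normalization, the linear system A*pi = b is:
  [-14/15, 4/15, 2/15, 2/15, 2/15] . pi = 0
  [7/15, -11/15, 1/15, 1/5, 1/15] . pi = 0
  [2/15, 1/3, -13/15, 1/15, 2/15] . pi = 0
  [2/15, 1/15, 2/5, -14/15, 4/15] . pi = 0
  [1, 1, 1, 1, 1] . pi = 1

Solving yields:
  pi_P = 1871/12582
  pi_Q = 1193/6291
  pi_R = 997/6291
  pi_S = 134/699
  pi_T = 3919/12582

Verification (pi * P):
  1871/12582*1/15 + 1193/6291*4/15 + 997/6291*2/15 + 134/699*2/15 + 3919/12582*2/15 = 1871/12582 = pi_P  (ok)
  1871/12582*7/15 + 1193/6291*4/15 + 997/6291*1/15 + 134/699*1/5 + 3919/12582*1/15 = 1193/6291 = pi_Q  (ok)
  1871/12582*2/15 + 1193/6291*1/3 + 997/6291*2/15 + 134/699*1/15 + 3919/12582*2/15 = 997/6291 = pi_R  (ok)
  1871/12582*2/15 + 1193/6291*1/15 + 997/6291*2/5 + 134/699*1/15 + 3919/12582*4/15 = 134/699 = pi_S  (ok)
  1871/12582*1/5 + 1193/6291*1/15 + 997/6291*4/15 + 134/699*8/15 + 3919/12582*2/5 = 3919/12582 = pi_T  (ok)

Answer: 1871/12582 1193/6291 997/6291 134/699 3919/12582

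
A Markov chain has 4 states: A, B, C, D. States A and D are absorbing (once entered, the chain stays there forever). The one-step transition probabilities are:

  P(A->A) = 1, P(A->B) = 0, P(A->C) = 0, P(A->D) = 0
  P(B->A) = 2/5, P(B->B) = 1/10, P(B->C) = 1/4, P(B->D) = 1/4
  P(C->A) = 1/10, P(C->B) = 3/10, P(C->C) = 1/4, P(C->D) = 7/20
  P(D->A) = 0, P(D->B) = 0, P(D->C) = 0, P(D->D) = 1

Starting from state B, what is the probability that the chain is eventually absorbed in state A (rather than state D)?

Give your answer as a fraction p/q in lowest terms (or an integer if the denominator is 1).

Answer: 13/24

Derivation:
Let a_i = P(absorbed in A | start in state i).
Boundary conditions: a_A = 1, a_D = 0.
For each transient state i, a_i = sum_j P(i->j) * a_j:
  a_B = 2/5*a_A + 1/10*a_B + 1/4*a_C + 1/4*a_D
  a_C = 1/10*a_A + 3/10*a_B + 1/4*a_C + 7/20*a_D

Substituting a_A = 1 and a_D = 0, rearrange to (I - Q) a = r where r[i] = P(i -> A):
  [9/10, -1/4] . (a_B, a_C) = 2/5
  [-3/10, 3/4] . (a_B, a_C) = 1/10

Solving yields:
  a_B = 13/24
  a_C = 7/20

Starting state is B, so the absorption probability is a_B = 13/24.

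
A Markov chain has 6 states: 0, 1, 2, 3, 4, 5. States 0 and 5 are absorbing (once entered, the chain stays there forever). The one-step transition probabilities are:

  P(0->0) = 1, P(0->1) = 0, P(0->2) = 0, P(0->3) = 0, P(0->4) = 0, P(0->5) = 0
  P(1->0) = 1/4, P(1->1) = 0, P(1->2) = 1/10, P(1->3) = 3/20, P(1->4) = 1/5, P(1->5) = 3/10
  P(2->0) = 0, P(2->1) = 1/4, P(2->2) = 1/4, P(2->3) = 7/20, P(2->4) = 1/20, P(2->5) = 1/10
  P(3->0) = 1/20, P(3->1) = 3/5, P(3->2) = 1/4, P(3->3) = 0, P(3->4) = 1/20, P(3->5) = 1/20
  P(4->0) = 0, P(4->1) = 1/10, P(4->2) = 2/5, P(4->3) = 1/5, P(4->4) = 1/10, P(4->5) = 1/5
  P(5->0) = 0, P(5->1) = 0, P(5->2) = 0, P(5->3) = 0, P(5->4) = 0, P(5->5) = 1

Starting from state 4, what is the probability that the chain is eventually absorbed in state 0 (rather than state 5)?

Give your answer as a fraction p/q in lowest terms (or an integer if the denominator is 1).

Answer: 8314/30191

Derivation:
Let a_i = P(absorbed in 0 | start in state i).
Boundary conditions: a_0 = 1, a_5 = 0.
For each transient state i, a_i = sum_j P(i->j) * a_j:
  a_1 = 1/4*a_0 + 0*a_1 + 1/10*a_2 + 3/20*a_3 + 1/5*a_4 + 3/10*a_5
  a_2 = 0*a_0 + 1/4*a_1 + 1/4*a_2 + 7/20*a_3 + 1/20*a_4 + 1/10*a_5
  a_3 = 1/20*a_0 + 3/5*a_1 + 1/4*a_2 + 0*a_3 + 1/20*a_4 + 1/20*a_5
  a_4 = 0*a_0 + 1/10*a_1 + 2/5*a_2 + 1/5*a_3 + 1/10*a_4 + 1/5*a_5

Substituting a_0 = 1 and a_5 = 0, rearrange to (I - Q) a = r where r[i] = P(i -> 0):
  [1, -1/10, -3/20, -1/5] . (a_1, a_2, a_3, a_4) = 1/4
  [-1/4, 3/4, -7/20, -1/20] . (a_1, a_2, a_3, a_4) = 0
  [-3/5, -1/4, 1, -1/20] . (a_1, a_2, a_3, a_4) = 1/20
  [-1/10, -2/5, -1/5, 9/10] . (a_1, a_2, a_3, a_4) = 0

Solving yields:
  a_1 = 11940/30191
  a_2 = 9935/30191
  a_3 = 11573/30191
  a_4 = 8314/30191

Starting state is 4, so the absorption probability is a_4 = 8314/30191.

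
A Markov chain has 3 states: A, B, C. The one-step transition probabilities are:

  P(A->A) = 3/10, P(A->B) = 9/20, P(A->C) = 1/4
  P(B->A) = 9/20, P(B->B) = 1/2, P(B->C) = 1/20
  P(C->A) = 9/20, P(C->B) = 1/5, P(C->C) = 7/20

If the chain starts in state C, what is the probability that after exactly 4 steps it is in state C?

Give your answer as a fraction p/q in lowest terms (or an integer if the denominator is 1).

Answer: 7541/40000

Derivation:
Computing P^4 by repeated multiplication:
P^1 =
  A: [3/10, 9/20, 1/4]
  B: [9/20, 1/2, 1/20]
  C: [9/20, 1/5, 7/20]
P^2 =
  A: [81/200, 41/100, 37/200]
  B: [153/400, 37/80, 31/200]
  C: [153/400, 149/400, 49/200]
P^3 =
  A: [1557/4000, 1697/4000, 373/2000]
  B: [3141/8000, 139/320, 173/1000]
  C: [3141/8000, 3259/8000, 1/5]
P^4 =
  A: [31329/80000, 33967/80000, 919/5000]
  B: [62577/160000, 13711/32000, 7217/40000]
  C: [62577/160000, 67259/160000, 7541/40000]

(P^4)[C -> C] = 7541/40000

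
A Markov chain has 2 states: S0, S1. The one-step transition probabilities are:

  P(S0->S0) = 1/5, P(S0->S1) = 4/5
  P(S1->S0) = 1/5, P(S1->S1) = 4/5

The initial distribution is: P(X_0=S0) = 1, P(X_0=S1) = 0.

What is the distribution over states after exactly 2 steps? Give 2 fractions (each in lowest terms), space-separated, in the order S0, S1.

Propagating the distribution step by step (d_{t+1} = d_t * P):
d_0 = (S0=1, S1=0)
  d_1[S0] = 1*1/5 + 0*1/5 = 1/5
  d_1[S1] = 1*4/5 + 0*4/5 = 4/5
d_1 = (S0=1/5, S1=4/5)
  d_2[S0] = 1/5*1/5 + 4/5*1/5 = 1/5
  d_2[S1] = 1/5*4/5 + 4/5*4/5 = 4/5
d_2 = (S0=1/5, S1=4/5)

Answer: 1/5 4/5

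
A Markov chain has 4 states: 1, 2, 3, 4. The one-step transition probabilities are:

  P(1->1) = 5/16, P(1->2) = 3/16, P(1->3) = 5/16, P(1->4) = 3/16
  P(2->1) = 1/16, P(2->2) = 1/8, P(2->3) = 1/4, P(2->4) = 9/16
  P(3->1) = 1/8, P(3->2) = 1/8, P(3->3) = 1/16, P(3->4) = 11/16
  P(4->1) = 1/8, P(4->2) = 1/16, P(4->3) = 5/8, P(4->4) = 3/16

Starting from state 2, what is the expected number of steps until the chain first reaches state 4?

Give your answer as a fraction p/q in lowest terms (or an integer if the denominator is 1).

Answer: 3632/2003

Derivation:
Let h_i = expected steps to first reach 4 from state i.
Boundary: h_4 = 0.
First-step equations for the other states:
  h_1 = 1 + 5/16*h_1 + 3/16*h_2 + 5/16*h_3 + 3/16*h_4
  h_2 = 1 + 1/16*h_1 + 1/8*h_2 + 1/4*h_3 + 9/16*h_4
  h_3 = 1 + 1/8*h_1 + 1/8*h_2 + 1/16*h_3 + 11/16*h_4

Substituting h_4 = 0 and rearranging gives the linear system (I - Q) h = 1:
  [11/16, -3/16, -5/16] . (h_1, h_2, h_3) = 1
  [-1/16, 7/8, -1/4] . (h_1, h_2, h_3) = 1
  [-1/8, -1/8, 15/16] . (h_1, h_2, h_3) = 1

Solving yields:
  h_1 = 5424/2003
  h_2 = 3632/2003
  h_3 = 3344/2003

Starting state is 2, so the expected hitting time is h_2 = 3632/2003.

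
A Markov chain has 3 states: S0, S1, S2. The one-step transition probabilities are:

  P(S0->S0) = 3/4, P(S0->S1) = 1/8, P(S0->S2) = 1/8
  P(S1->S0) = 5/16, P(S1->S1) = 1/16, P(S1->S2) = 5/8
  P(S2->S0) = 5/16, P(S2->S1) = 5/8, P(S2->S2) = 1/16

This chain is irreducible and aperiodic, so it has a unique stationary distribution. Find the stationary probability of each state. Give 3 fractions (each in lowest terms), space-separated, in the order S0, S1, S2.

Answer: 5/9 2/9 2/9

Derivation:
The stationary distribution satisfies pi = pi * P, i.e.:
  pi_S0 = 3/4*pi_S0 + 5/16*pi_S1 + 5/16*pi_S2
  pi_S1 = 1/8*pi_S0 + 1/16*pi_S1 + 5/8*pi_S2
  pi_S2 = 1/8*pi_S0 + 5/8*pi_S1 + 1/16*pi_S2
with normalization: pi_S0 + pi_S1 + pi_S2 = 1.

Using the first 2 balance equations plus normalization, the linear system A*pi = b is:
  [-1/4, 5/16, 5/16] . pi = 0
  [1/8, -15/16, 5/8] . pi = 0
  [1, 1, 1] . pi = 1

Solving yields:
  pi_S0 = 5/9
  pi_S1 = 2/9
  pi_S2 = 2/9

Verification (pi * P):
  5/9*3/4 + 2/9*5/16 + 2/9*5/16 = 5/9 = pi_S0  (ok)
  5/9*1/8 + 2/9*1/16 + 2/9*5/8 = 2/9 = pi_S1  (ok)
  5/9*1/8 + 2/9*5/8 + 2/9*1/16 = 2/9 = pi_S2  (ok)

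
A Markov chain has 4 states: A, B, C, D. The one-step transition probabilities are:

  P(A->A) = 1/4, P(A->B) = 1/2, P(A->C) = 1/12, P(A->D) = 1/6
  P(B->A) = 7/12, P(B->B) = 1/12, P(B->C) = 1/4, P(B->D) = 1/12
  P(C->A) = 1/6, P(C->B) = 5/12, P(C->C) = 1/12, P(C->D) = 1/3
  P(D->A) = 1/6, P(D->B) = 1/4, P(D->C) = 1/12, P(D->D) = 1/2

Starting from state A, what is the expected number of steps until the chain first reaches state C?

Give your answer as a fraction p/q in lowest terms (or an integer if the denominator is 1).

Answer: 228/31

Derivation:
Let h_i = expected steps to first reach C from state i.
Boundary: h_C = 0.
First-step equations for the other states:
  h_A = 1 + 1/4*h_A + 1/2*h_B + 1/12*h_C + 1/6*h_D
  h_B = 1 + 7/12*h_A + 1/12*h_B + 1/4*h_C + 1/12*h_D
  h_D = 1 + 1/6*h_A + 1/4*h_B + 1/12*h_C + 1/2*h_D

Substituting h_C = 0 and rearranging gives the linear system (I - Q) h = 1:
  [3/4, -1/2, -1/6] . (h_A, h_B, h_D) = 1
  [-7/12, 11/12, -1/12] . (h_A, h_B, h_D) = 1
  [-1/6, -1/4, 1/2] . (h_A, h_B, h_D) = 1

Solving yields:
  h_A = 228/31
  h_B = 1404/217
  h_D = 1668/217

Starting state is A, so the expected hitting time is h_A = 228/31.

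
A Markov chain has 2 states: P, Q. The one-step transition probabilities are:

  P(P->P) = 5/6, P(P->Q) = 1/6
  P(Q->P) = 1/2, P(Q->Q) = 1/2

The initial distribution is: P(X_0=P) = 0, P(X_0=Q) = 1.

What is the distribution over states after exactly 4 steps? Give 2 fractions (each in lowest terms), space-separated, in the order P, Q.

Answer: 20/27 7/27

Derivation:
Propagating the distribution step by step (d_{t+1} = d_t * P):
d_0 = (P=0, Q=1)
  d_1[P] = 0*5/6 + 1*1/2 = 1/2
  d_1[Q] = 0*1/6 + 1*1/2 = 1/2
d_1 = (P=1/2, Q=1/2)
  d_2[P] = 1/2*5/6 + 1/2*1/2 = 2/3
  d_2[Q] = 1/2*1/6 + 1/2*1/2 = 1/3
d_2 = (P=2/3, Q=1/3)
  d_3[P] = 2/3*5/6 + 1/3*1/2 = 13/18
  d_3[Q] = 2/3*1/6 + 1/3*1/2 = 5/18
d_3 = (P=13/18, Q=5/18)
  d_4[P] = 13/18*5/6 + 5/18*1/2 = 20/27
  d_4[Q] = 13/18*1/6 + 5/18*1/2 = 7/27
d_4 = (P=20/27, Q=7/27)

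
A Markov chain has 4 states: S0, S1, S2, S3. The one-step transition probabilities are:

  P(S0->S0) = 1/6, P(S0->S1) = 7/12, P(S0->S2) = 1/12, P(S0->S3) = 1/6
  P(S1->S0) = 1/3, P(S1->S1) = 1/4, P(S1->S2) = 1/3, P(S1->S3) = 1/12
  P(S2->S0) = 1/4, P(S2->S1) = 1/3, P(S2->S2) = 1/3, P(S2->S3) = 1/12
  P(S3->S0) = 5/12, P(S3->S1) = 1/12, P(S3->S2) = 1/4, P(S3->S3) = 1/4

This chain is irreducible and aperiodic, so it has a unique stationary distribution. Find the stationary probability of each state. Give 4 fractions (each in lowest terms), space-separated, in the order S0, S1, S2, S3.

Answer: 453/1637 560/1637 415/1637 209/1637

Derivation:
The stationary distribution satisfies pi = pi * P, i.e.:
  pi_S0 = 1/6*pi_S0 + 1/3*pi_S1 + 1/4*pi_S2 + 5/12*pi_S3
  pi_S1 = 7/12*pi_S0 + 1/4*pi_S1 + 1/3*pi_S2 + 1/12*pi_S3
  pi_S2 = 1/12*pi_S0 + 1/3*pi_S1 + 1/3*pi_S2 + 1/4*pi_S3
  pi_S3 = 1/6*pi_S0 + 1/12*pi_S1 + 1/12*pi_S2 + 1/4*pi_S3
with normalization: pi_S0 + pi_S1 + pi_S2 + pi_S3 = 1.

Using the first 3 balance equations plus normalization, the linear system A*pi = b is:
  [-5/6, 1/3, 1/4, 5/12] . pi = 0
  [7/12, -3/4, 1/3, 1/12] . pi = 0
  [1/12, 1/3, -2/3, 1/4] . pi = 0
  [1, 1, 1, 1] . pi = 1

Solving yields:
  pi_S0 = 453/1637
  pi_S1 = 560/1637
  pi_S2 = 415/1637
  pi_S3 = 209/1637

Verification (pi * P):
  453/1637*1/6 + 560/1637*1/3 + 415/1637*1/4 + 209/1637*5/12 = 453/1637 = pi_S0  (ok)
  453/1637*7/12 + 560/1637*1/4 + 415/1637*1/3 + 209/1637*1/12 = 560/1637 = pi_S1  (ok)
  453/1637*1/12 + 560/1637*1/3 + 415/1637*1/3 + 209/1637*1/4 = 415/1637 = pi_S2  (ok)
  453/1637*1/6 + 560/1637*1/12 + 415/1637*1/12 + 209/1637*1/4 = 209/1637 = pi_S3  (ok)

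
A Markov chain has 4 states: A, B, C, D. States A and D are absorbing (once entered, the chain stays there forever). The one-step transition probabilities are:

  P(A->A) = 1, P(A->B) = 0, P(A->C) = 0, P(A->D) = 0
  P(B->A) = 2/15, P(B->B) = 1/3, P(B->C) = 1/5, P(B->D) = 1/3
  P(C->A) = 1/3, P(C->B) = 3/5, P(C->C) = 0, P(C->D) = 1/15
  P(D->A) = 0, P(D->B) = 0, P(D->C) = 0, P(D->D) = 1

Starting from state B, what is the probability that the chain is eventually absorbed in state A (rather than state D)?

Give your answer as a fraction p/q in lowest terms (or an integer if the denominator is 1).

Answer: 15/41

Derivation:
Let a_i = P(absorbed in A | start in state i).
Boundary conditions: a_A = 1, a_D = 0.
For each transient state i, a_i = sum_j P(i->j) * a_j:
  a_B = 2/15*a_A + 1/3*a_B + 1/5*a_C + 1/3*a_D
  a_C = 1/3*a_A + 3/5*a_B + 0*a_C + 1/15*a_D

Substituting a_A = 1 and a_D = 0, rearrange to (I - Q) a = r where r[i] = P(i -> A):
  [2/3, -1/5] . (a_B, a_C) = 2/15
  [-3/5, 1] . (a_B, a_C) = 1/3

Solving yields:
  a_B = 15/41
  a_C = 68/123

Starting state is B, so the absorption probability is a_B = 15/41.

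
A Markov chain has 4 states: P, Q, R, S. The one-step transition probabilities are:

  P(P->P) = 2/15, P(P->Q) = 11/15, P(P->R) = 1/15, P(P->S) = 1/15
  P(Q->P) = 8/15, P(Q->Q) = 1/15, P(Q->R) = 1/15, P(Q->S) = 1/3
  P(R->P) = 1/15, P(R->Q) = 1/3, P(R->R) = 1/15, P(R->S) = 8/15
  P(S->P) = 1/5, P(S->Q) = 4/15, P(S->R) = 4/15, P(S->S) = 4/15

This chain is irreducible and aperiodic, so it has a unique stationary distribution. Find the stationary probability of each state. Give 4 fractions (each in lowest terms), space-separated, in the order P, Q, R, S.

Answer: 1241/4467 1505/4467 535/4467 1186/4467

Derivation:
The stationary distribution satisfies pi = pi * P, i.e.:
  pi_P = 2/15*pi_P + 8/15*pi_Q + 1/15*pi_R + 1/5*pi_S
  pi_Q = 11/15*pi_P + 1/15*pi_Q + 1/3*pi_R + 4/15*pi_S
  pi_R = 1/15*pi_P + 1/15*pi_Q + 1/15*pi_R + 4/15*pi_S
  pi_S = 1/15*pi_P + 1/3*pi_Q + 8/15*pi_R + 4/15*pi_S
with normalization: pi_P + pi_Q + pi_R + pi_S = 1.

Using the first 3 balance equations plus normalization, the linear system A*pi = b is:
  [-13/15, 8/15, 1/15, 1/5] . pi = 0
  [11/15, -14/15, 1/3, 4/15] . pi = 0
  [1/15, 1/15, -14/15, 4/15] . pi = 0
  [1, 1, 1, 1] . pi = 1

Solving yields:
  pi_P = 1241/4467
  pi_Q = 1505/4467
  pi_R = 535/4467
  pi_S = 1186/4467

Verification (pi * P):
  1241/4467*2/15 + 1505/4467*8/15 + 535/4467*1/15 + 1186/4467*1/5 = 1241/4467 = pi_P  (ok)
  1241/4467*11/15 + 1505/4467*1/15 + 535/4467*1/3 + 1186/4467*4/15 = 1505/4467 = pi_Q  (ok)
  1241/4467*1/15 + 1505/4467*1/15 + 535/4467*1/15 + 1186/4467*4/15 = 535/4467 = pi_R  (ok)
  1241/4467*1/15 + 1505/4467*1/3 + 535/4467*8/15 + 1186/4467*4/15 = 1186/4467 = pi_S  (ok)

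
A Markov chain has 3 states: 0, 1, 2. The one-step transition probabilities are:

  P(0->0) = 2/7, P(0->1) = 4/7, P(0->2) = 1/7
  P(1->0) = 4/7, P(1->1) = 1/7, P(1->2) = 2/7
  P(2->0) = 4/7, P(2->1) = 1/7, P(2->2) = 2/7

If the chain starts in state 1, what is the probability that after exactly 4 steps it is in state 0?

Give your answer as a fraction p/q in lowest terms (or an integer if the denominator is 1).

Computing P^4 by repeated multiplication:
P^1 =
  0: [2/7, 4/7, 1/7]
  1: [4/7, 1/7, 2/7]
  2: [4/7, 1/7, 2/7]
P^2 =
  0: [24/49, 13/49, 12/49]
  1: [20/49, 19/49, 10/49]
  2: [20/49, 19/49, 10/49]
P^3 =
  0: [148/343, 121/343, 74/343]
  1: [156/343, 109/343, 78/343]
  2: [156/343, 109/343, 78/343]
P^4 =
  0: [1076/2401, 787/2401, 538/2401]
  1: [1060/2401, 811/2401, 530/2401]
  2: [1060/2401, 811/2401, 530/2401]

(P^4)[1 -> 0] = 1060/2401

Answer: 1060/2401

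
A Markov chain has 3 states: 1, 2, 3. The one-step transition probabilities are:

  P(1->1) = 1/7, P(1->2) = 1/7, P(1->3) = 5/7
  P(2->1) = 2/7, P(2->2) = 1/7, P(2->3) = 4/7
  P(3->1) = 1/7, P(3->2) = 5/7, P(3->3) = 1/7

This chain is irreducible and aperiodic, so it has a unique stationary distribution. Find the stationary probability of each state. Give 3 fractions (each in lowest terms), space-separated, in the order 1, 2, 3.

The stationary distribution satisfies pi = pi * P, i.e.:
  pi_1 = 1/7*pi_1 + 2/7*pi_2 + 1/7*pi_3
  pi_2 = 1/7*pi_1 + 1/7*pi_2 + 5/7*pi_3
  pi_3 = 5/7*pi_1 + 4/7*pi_2 + 1/7*pi_3
with normalization: pi_1 + pi_2 + pi_3 = 1.

Using the first 2 balance equations plus normalization, the linear system A*pi = b is:
  [-6/7, 2/7, 1/7] . pi = 0
  [1/7, -6/7, 5/7] . pi = 0
  [1, 1, 1] . pi = 1

Solving yields:
  pi_1 = 16/81
  pi_2 = 31/81
  pi_3 = 34/81

Verification (pi * P):
  16/81*1/7 + 31/81*2/7 + 34/81*1/7 = 16/81 = pi_1  (ok)
  16/81*1/7 + 31/81*1/7 + 34/81*5/7 = 31/81 = pi_2  (ok)
  16/81*5/7 + 31/81*4/7 + 34/81*1/7 = 34/81 = pi_3  (ok)

Answer: 16/81 31/81 34/81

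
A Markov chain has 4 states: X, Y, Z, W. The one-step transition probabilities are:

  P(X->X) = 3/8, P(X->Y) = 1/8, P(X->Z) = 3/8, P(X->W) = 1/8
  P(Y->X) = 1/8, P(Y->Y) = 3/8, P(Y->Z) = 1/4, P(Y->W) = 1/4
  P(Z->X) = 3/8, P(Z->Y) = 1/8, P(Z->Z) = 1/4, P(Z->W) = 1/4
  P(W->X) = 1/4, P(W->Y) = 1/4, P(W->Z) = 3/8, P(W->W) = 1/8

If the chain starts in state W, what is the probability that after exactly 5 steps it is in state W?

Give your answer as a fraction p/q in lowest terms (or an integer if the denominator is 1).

Computing P^5 by repeated multiplication:
P^1 =
  X: [3/8, 1/8, 3/8, 1/8]
  Y: [1/8, 3/8, 1/4, 1/4]
  Z: [3/8, 1/8, 1/4, 1/4]
  W: [1/4, 1/4, 3/8, 1/8]
P^2 =
  X: [21/64, 11/64, 5/16, 3/16]
  Y: [1/4, 1/4, 19/64, 13/64]
  Z: [5/16, 3/16, 21/64, 11/64]
  W: [19/64, 13/64, 19/64, 13/64]
P^3 =
  X: [79/256, 49/256, 161/512, 95/512]
  Y: [147/512, 109/512, 157/512, 99/512]
  Z: [157/512, 99/512, 159/512, 97/512]
  W: [153/512, 103/512, 5/16, 3/16]
P^4 =
  X: [1245/4096, 803/4096, 1277/4096, 771/4096]
  Y: [1219/4096, 829/4096, 635/2048, 389/2048]
  Z: [1241/4096, 807/4096, 639/2048, 385/2048]
  W: [617/2048, 407/2048, 1273/4096, 775/4096]
P^5 =
  X: [9911/32768, 6473/32768, 319/1024, 193/1024]
  Y: [2463/8192, 1633/8192, 10189/32768, 6195/32768]
  Z: [619/2048, 405/2048, 10203/32768, 6181/32768]
  W: [9885/32768, 6499/32768, 10201/32768, 6183/32768]

(P^5)[W -> W] = 6183/32768

Answer: 6183/32768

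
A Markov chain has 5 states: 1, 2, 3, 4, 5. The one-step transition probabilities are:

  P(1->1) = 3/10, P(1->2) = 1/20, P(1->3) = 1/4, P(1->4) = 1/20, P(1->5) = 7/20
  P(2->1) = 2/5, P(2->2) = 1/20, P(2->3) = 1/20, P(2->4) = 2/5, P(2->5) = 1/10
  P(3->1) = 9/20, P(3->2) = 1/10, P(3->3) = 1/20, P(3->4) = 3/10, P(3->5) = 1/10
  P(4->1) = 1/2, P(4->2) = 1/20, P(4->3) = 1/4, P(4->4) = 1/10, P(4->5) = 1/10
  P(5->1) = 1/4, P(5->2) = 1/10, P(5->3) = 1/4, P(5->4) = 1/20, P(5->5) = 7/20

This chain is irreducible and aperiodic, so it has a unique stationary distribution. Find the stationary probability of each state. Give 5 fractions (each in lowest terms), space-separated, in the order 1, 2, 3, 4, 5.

The stationary distribution satisfies pi = pi * P, i.e.:
  pi_1 = 3/10*pi_1 + 2/5*pi_2 + 9/20*pi_3 + 1/2*pi_4 + 1/4*pi_5
  pi_2 = 1/20*pi_1 + 1/20*pi_2 + 1/10*pi_3 + 1/20*pi_4 + 1/10*pi_5
  pi_3 = 1/4*pi_1 + 1/20*pi_2 + 1/20*pi_3 + 1/4*pi_4 + 1/4*pi_5
  pi_4 = 1/20*pi_1 + 2/5*pi_2 + 3/10*pi_3 + 1/10*pi_4 + 1/20*pi_5
  pi_5 = 7/20*pi_1 + 1/10*pi_2 + 1/10*pi_3 + 1/10*pi_4 + 7/20*pi_5
with normalization: pi_1 + pi_2 + pi_3 + pi_4 + pi_5 = 1.

Using the first 4 balance equations plus normalization, the linear system A*pi = b is:
  [-7/10, 2/5, 9/20, 1/2, 1/4] . pi = 0
  [1/20, -19/20, 1/10, 1/20, 1/10] . pi = 0
  [1/4, 1/20, -19/20, 1/4, 1/4] . pi = 0
  [1/20, 2/5, 3/10, -9/10, 1/20] . pi = 0
  [1, 1, 1, 1, 1] . pi = 1

Solving yields:
  pi_1 = 2971/8480
  pi_2 = 3373/46640
  pi_3 = 18309/93280
  pi_4 = 12213/93280
  pi_5 = 2121/8480

Verification (pi * P):
  2971/8480*3/10 + 3373/46640*2/5 + 18309/93280*9/20 + 12213/93280*1/2 + 2121/8480*1/4 = 2971/8480 = pi_1  (ok)
  2971/8480*1/20 + 3373/46640*1/20 + 18309/93280*1/10 + 12213/93280*1/20 + 2121/8480*1/10 = 3373/46640 = pi_2  (ok)
  2971/8480*1/4 + 3373/46640*1/20 + 18309/93280*1/20 + 12213/93280*1/4 + 2121/8480*1/4 = 18309/93280 = pi_3  (ok)
  2971/8480*1/20 + 3373/46640*2/5 + 18309/93280*3/10 + 12213/93280*1/10 + 2121/8480*1/20 = 12213/93280 = pi_4  (ok)
  2971/8480*7/20 + 3373/46640*1/10 + 18309/93280*1/10 + 12213/93280*1/10 + 2121/8480*7/20 = 2121/8480 = pi_5  (ok)

Answer: 2971/8480 3373/46640 18309/93280 12213/93280 2121/8480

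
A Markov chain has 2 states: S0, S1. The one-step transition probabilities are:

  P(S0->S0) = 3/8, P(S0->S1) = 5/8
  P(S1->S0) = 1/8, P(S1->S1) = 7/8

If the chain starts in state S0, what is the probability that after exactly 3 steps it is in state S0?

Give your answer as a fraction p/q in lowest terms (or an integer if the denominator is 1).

Answer: 23/128

Derivation:
Computing P^3 by repeated multiplication:
P^1 =
  S0: [3/8, 5/8]
  S1: [1/8, 7/8]
P^2 =
  S0: [7/32, 25/32]
  S1: [5/32, 27/32]
P^3 =
  S0: [23/128, 105/128]
  S1: [21/128, 107/128]

(P^3)[S0 -> S0] = 23/128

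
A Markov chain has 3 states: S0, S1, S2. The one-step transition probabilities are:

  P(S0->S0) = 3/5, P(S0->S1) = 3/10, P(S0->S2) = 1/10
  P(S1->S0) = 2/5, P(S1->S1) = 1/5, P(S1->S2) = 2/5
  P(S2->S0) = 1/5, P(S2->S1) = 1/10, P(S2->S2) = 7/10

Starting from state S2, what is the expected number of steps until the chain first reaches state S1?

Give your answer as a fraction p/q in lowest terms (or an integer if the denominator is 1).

Let h_i = expected steps to first reach S1 from state i.
Boundary: h_S1 = 0.
First-step equations for the other states:
  h_S0 = 1 + 3/5*h_S0 + 3/10*h_S1 + 1/10*h_S2
  h_S2 = 1 + 1/5*h_S0 + 1/10*h_S1 + 7/10*h_S2

Substituting h_S1 = 0 and rearranging gives the linear system (I - Q) h = 1:
  [2/5, -1/10] . (h_S0, h_S2) = 1
  [-1/5, 3/10] . (h_S0, h_S2) = 1

Solving yields:
  h_S0 = 4
  h_S2 = 6

Starting state is S2, so the expected hitting time is h_S2 = 6.

Answer: 6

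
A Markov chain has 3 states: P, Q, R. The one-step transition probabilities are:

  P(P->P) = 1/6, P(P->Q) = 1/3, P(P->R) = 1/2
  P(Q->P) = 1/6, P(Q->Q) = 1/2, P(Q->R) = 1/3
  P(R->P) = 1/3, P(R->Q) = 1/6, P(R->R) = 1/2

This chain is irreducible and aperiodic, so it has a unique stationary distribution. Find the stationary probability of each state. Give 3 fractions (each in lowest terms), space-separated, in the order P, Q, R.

Answer: 7/29 9/29 13/29

Derivation:
The stationary distribution satisfies pi = pi * P, i.e.:
  pi_P = 1/6*pi_P + 1/6*pi_Q + 1/3*pi_R
  pi_Q = 1/3*pi_P + 1/2*pi_Q + 1/6*pi_R
  pi_R = 1/2*pi_P + 1/3*pi_Q + 1/2*pi_R
with normalization: pi_P + pi_Q + pi_R = 1.

Using the first 2 balance equations plus normalization, the linear system A*pi = b is:
  [-5/6, 1/6, 1/3] . pi = 0
  [1/3, -1/2, 1/6] . pi = 0
  [1, 1, 1] . pi = 1

Solving yields:
  pi_P = 7/29
  pi_Q = 9/29
  pi_R = 13/29

Verification (pi * P):
  7/29*1/6 + 9/29*1/6 + 13/29*1/3 = 7/29 = pi_P  (ok)
  7/29*1/3 + 9/29*1/2 + 13/29*1/6 = 9/29 = pi_Q  (ok)
  7/29*1/2 + 9/29*1/3 + 13/29*1/2 = 13/29 = pi_R  (ok)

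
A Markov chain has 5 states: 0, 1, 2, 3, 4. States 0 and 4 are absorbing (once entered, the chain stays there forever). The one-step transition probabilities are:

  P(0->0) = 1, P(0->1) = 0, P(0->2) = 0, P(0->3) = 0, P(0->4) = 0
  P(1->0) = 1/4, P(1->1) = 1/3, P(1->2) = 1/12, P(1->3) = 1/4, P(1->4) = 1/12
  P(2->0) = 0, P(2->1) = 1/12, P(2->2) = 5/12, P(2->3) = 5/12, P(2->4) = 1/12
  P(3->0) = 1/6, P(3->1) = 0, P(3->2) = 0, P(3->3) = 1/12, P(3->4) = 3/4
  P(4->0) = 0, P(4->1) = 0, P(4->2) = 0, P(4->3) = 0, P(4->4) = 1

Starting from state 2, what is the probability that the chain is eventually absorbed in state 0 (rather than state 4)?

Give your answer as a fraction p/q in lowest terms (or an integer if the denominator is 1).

Answer: 119/605

Derivation:
Let a_i = P(absorbed in 0 | start in state i).
Boundary conditions: a_0 = 1, a_4 = 0.
For each transient state i, a_i = sum_j P(i->j) * a_j:
  a_1 = 1/4*a_0 + 1/3*a_1 + 1/12*a_2 + 1/4*a_3 + 1/12*a_4
  a_2 = 0*a_0 + 1/12*a_1 + 5/12*a_2 + 5/12*a_3 + 1/12*a_4
  a_3 = 1/6*a_0 + 0*a_1 + 0*a_2 + 1/12*a_3 + 3/4*a_4

Substituting a_0 = 1 and a_4 = 0, rearrange to (I - Q) a = r where r[i] = P(i -> 0):
  [2/3, -1/12, -1/4] . (a_1, a_2, a_3) = 1/4
  [-1/12, 7/12, -5/12] . (a_1, a_2, a_3) = 0
  [0, 0, 11/12] . (a_1, a_2, a_3) = 1/6

Solving yields:
  a_1 = 283/605
  a_2 = 119/605
  a_3 = 2/11

Starting state is 2, so the absorption probability is a_2 = 119/605.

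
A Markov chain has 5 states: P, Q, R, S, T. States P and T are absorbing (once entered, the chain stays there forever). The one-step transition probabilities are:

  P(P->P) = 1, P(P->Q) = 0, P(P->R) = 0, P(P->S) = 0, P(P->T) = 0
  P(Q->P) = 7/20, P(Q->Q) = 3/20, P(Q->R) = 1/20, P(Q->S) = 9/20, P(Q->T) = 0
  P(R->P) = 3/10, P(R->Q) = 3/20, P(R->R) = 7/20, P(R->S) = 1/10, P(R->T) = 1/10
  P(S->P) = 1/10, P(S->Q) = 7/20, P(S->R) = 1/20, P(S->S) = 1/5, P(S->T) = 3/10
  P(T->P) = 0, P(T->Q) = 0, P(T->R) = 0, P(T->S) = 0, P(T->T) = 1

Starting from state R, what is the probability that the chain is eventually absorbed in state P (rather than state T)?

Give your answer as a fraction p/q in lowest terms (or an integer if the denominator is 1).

Let a_i = P(absorbed in P | start in state i).
Boundary conditions: a_P = 1, a_T = 0.
For each transient state i, a_i = sum_j P(i->j) * a_j:
  a_Q = 7/20*a_P + 3/20*a_Q + 1/20*a_R + 9/20*a_S + 0*a_T
  a_R = 3/10*a_P + 3/20*a_Q + 7/20*a_R + 1/10*a_S + 1/10*a_T
  a_S = 1/10*a_P + 7/20*a_Q + 1/20*a_R + 1/5*a_S + 3/10*a_T

Substituting a_P = 1 and a_T = 0, rearrange to (I - Q) a = r where r[i] = P(i -> P):
  [17/20, -1/20, -9/20] . (a_Q, a_R, a_S) = 7/20
  [-3/20, 13/20, -1/10] . (a_Q, a_R, a_S) = 3/10
  [-7/20, -1/20, 4/5] . (a_Q, a_R, a_S) = 1/10

Solving yields:
  a_Q = 915/1297
  a_R = 905/1297
  a_S = 619/1297

Starting state is R, so the absorption probability is a_R = 905/1297.

Answer: 905/1297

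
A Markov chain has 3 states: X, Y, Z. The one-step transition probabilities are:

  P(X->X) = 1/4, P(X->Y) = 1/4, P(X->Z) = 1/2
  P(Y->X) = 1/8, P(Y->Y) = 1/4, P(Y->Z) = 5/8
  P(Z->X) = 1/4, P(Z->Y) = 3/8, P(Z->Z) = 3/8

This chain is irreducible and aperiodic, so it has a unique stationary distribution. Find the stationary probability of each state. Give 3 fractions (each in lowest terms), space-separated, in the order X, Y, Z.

The stationary distribution satisfies pi = pi * P, i.e.:
  pi_X = 1/4*pi_X + 1/8*pi_Y + 1/4*pi_Z
  pi_Y = 1/4*pi_X + 1/4*pi_Y + 3/8*pi_Z
  pi_Z = 1/2*pi_X + 5/8*pi_Y + 3/8*pi_Z
with normalization: pi_X + pi_Y + pi_Z = 1.

Using the first 2 balance equations plus normalization, the linear system A*pi = b is:
  [-3/4, 1/8, 1/4] . pi = 0
  [1/4, -3/4, 3/8] . pi = 0
  [1, 1, 1] . pi = 1

Solving yields:
  pi_X = 15/71
  pi_Y = 22/71
  pi_Z = 34/71

Verification (pi * P):
  15/71*1/4 + 22/71*1/8 + 34/71*1/4 = 15/71 = pi_X  (ok)
  15/71*1/4 + 22/71*1/4 + 34/71*3/8 = 22/71 = pi_Y  (ok)
  15/71*1/2 + 22/71*5/8 + 34/71*3/8 = 34/71 = pi_Z  (ok)

Answer: 15/71 22/71 34/71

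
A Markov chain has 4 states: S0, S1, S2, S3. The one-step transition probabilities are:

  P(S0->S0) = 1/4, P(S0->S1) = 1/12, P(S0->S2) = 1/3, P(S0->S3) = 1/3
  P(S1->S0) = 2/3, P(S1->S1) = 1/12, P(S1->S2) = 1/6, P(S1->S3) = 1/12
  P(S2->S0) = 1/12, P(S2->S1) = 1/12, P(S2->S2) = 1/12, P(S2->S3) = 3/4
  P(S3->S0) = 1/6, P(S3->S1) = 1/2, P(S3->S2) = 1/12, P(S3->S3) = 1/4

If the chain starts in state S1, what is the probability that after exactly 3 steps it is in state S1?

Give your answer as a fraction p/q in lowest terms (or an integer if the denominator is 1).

Answer: 23/96

Derivation:
Computing P^3 by repeated multiplication:
P^1 =
  S0: [1/4, 1/12, 1/3, 1/3]
  S1: [2/3, 1/12, 1/6, 1/12]
  S2: [1/12, 1/12, 1/12, 3/4]
  S3: [1/6, 1/2, 1/12, 1/4]
P^2 =
  S0: [29/144, 2/9, 11/72, 61/144]
  S1: [1/4, 17/144, 37/144, 3/8]
  S2: [5/24, 19/48, 1/9, 41/144]
  S3: [61/144, 3/16, 1/6, 2/9]
P^3 =
  S0: [487/1728, 449/1728, 263/1728, 529/1728]
  S1: [389/1728, 23/96, 269/1728, 41/108]
  S2: [161/432, 349/1728, 97/576, 37/144]
  S3: [487/1728, 19/108, 59/288, 583/1728]

(P^3)[S1 -> S1] = 23/96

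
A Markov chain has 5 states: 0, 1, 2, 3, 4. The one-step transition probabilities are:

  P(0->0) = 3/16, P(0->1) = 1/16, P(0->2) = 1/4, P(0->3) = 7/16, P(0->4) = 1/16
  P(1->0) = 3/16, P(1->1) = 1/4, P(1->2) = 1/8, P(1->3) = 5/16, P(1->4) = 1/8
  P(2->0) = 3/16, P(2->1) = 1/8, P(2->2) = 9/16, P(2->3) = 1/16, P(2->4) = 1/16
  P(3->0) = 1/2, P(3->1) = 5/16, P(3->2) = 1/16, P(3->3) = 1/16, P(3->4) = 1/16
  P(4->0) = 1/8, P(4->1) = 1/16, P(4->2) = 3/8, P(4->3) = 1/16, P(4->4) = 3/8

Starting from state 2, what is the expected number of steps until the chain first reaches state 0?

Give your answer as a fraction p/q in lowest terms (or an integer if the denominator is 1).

Let h_i = expected steps to first reach 0 from state i.
Boundary: h_0 = 0.
First-step equations for the other states:
  h_1 = 1 + 3/16*h_0 + 1/4*h_1 + 1/8*h_2 + 5/16*h_3 + 1/8*h_4
  h_2 = 1 + 3/16*h_0 + 1/8*h_1 + 9/16*h_2 + 1/16*h_3 + 1/16*h_4
  h_3 = 1 + 1/2*h_0 + 5/16*h_1 + 1/16*h_2 + 1/16*h_3 + 1/16*h_4
  h_4 = 1 + 1/8*h_0 + 1/16*h_1 + 3/8*h_2 + 1/16*h_3 + 3/8*h_4

Substituting h_0 = 0 and rearranging gives the linear system (I - Q) h = 1:
  [3/4, -1/8, -5/16, -1/8] . (h_1, h_2, h_3, h_4) = 1
  [-1/8, 7/16, -1/16, -1/16] . (h_1, h_2, h_3, h_4) = 1
  [-5/16, -1/16, 15/16, -1/16] . (h_1, h_2, h_3, h_4) = 1
  [-1/16, -3/8, -1/16, 5/8] . (h_1, h_2, h_3, h_4) = 1

Solving yields:
  h_1 = 4288/999
  h_2 = 4696/999
  h_3 = 3152/999
  h_4 = 1720/333

Starting state is 2, so the expected hitting time is h_2 = 4696/999.

Answer: 4696/999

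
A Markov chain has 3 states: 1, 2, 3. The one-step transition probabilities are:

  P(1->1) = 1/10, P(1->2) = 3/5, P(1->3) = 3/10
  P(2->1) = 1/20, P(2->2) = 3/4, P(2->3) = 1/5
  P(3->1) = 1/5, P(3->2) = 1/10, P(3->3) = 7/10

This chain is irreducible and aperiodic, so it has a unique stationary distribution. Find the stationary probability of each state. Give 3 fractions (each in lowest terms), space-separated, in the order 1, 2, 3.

The stationary distribution satisfies pi = pi * P, i.e.:
  pi_1 = 1/10*pi_1 + 1/20*pi_2 + 1/5*pi_3
  pi_2 = 3/5*pi_1 + 3/4*pi_2 + 1/10*pi_3
  pi_3 = 3/10*pi_1 + 1/5*pi_2 + 7/10*pi_3
with normalization: pi_1 + pi_2 + pi_3 = 1.

Using the first 2 balance equations plus normalization, the linear system A*pi = b is:
  [-9/10, 1/20, 1/5] . pi = 0
  [3/5, -1/4, 1/10] . pi = 0
  [1, 1, 1] . pi = 1

Solving yields:
  pi_1 = 11/92
  pi_2 = 21/46
  pi_3 = 39/92

Verification (pi * P):
  11/92*1/10 + 21/46*1/20 + 39/92*1/5 = 11/92 = pi_1  (ok)
  11/92*3/5 + 21/46*3/4 + 39/92*1/10 = 21/46 = pi_2  (ok)
  11/92*3/10 + 21/46*1/5 + 39/92*7/10 = 39/92 = pi_3  (ok)

Answer: 11/92 21/46 39/92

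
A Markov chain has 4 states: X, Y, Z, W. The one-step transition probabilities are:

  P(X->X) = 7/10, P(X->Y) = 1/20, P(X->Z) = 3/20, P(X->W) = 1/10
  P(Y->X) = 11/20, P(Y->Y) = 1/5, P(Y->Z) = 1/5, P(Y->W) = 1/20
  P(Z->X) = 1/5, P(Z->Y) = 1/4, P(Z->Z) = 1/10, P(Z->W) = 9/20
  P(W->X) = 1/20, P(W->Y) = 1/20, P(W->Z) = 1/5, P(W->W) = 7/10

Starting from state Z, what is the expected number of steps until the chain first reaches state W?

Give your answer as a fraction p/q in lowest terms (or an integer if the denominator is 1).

Let h_i = expected steps to first reach W from state i.
Boundary: h_W = 0.
First-step equations for the other states:
  h_X = 1 + 7/10*h_X + 1/20*h_Y + 3/20*h_Z + 1/10*h_W
  h_Y = 1 + 11/20*h_X + 1/5*h_Y + 1/5*h_Z + 1/20*h_W
  h_Z = 1 + 1/5*h_X + 1/4*h_Y + 1/10*h_Z + 9/20*h_W

Substituting h_W = 0 and rearranging gives the linear system (I - Q) h = 1:
  [3/10, -1/20, -3/20] . (h_X, h_Y, h_Z) = 1
  [-11/20, 4/5, -1/5] . (h_X, h_Y, h_Z) = 1
  [-1/5, -1/4, 9/10] . (h_X, h_Y, h_Z) = 1

Solving yields:
  h_X = 7060/1037
  h_Y = 7340/1037
  h_Z = 280/61

Starting state is Z, so the expected hitting time is h_Z = 280/61.

Answer: 280/61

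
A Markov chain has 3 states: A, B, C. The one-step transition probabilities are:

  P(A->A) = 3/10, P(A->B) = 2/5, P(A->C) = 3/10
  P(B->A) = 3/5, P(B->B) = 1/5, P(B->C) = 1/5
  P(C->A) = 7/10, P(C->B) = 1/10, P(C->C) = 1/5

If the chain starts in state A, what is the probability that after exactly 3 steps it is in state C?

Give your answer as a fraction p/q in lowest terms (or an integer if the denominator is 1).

Computing P^3 by repeated multiplication:
P^1 =
  A: [3/10, 2/5, 3/10]
  B: [3/5, 1/5, 1/5]
  C: [7/10, 1/10, 1/5]
P^2 =
  A: [27/50, 23/100, 23/100]
  B: [11/25, 3/10, 13/50]
  C: [41/100, 8/25, 27/100]
P^3 =
  A: [461/1000, 57/200, 127/500]
  B: [247/500, 131/500, 61/250]
  C: [63/125, 51/200, 241/1000]

(P^3)[A -> C] = 127/500

Answer: 127/500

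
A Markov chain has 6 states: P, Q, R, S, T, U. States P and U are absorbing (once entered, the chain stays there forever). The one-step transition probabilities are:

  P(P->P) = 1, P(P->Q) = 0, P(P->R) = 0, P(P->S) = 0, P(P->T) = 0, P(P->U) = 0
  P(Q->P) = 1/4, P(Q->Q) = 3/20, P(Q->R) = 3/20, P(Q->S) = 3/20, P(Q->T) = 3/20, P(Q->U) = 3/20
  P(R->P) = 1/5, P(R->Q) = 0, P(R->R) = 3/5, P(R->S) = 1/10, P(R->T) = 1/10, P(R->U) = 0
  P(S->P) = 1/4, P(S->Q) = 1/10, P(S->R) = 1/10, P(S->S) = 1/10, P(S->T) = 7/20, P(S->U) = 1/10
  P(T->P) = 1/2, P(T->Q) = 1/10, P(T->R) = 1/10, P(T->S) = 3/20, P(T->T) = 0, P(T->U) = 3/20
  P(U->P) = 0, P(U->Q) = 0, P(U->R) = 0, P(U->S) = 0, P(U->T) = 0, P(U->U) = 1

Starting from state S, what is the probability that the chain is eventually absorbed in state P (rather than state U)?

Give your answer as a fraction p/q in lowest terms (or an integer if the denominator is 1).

Let a_i = P(absorbed in P | start in state i).
Boundary conditions: a_P = 1, a_U = 0.
For each transient state i, a_i = sum_j P(i->j) * a_j:
  a_Q = 1/4*a_P + 3/20*a_Q + 3/20*a_R + 3/20*a_S + 3/20*a_T + 3/20*a_U
  a_R = 1/5*a_P + 0*a_Q + 3/5*a_R + 1/10*a_S + 1/10*a_T + 0*a_U
  a_S = 1/4*a_P + 1/10*a_Q + 1/10*a_R + 1/10*a_S + 7/20*a_T + 1/10*a_U
  a_T = 1/2*a_P + 1/10*a_Q + 1/10*a_R + 3/20*a_S + 0*a_T + 3/20*a_U

Substituting a_P = 1 and a_U = 0, rearrange to (I - Q) a = r where r[i] = P(i -> P):
  [17/20, -3/20, -3/20, -3/20] . (a_Q, a_R, a_S, a_T) = 1/4
  [0, 2/5, -1/10, -1/10] . (a_Q, a_R, a_S, a_T) = 1/5
  [-1/10, -1/10, 9/10, -7/20] . (a_Q, a_R, a_S, a_T) = 1/4
  [-1/10, -1/10, -3/20, 1] . (a_Q, a_R, a_S, a_T) = 1/2

Solving yields:
  a_Q = 959/1332
  a_R = 3527/3996
  a_S = 28/37
  a_T = 773/999

Starting state is S, so the absorption probability is a_S = 28/37.

Answer: 28/37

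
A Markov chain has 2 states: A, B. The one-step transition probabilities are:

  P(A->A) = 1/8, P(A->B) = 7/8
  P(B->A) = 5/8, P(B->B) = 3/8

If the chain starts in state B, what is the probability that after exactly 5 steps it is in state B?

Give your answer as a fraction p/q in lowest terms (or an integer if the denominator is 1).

Answer: 73/128

Derivation:
Computing P^5 by repeated multiplication:
P^1 =
  A: [1/8, 7/8]
  B: [5/8, 3/8]
P^2 =
  A: [9/16, 7/16]
  B: [5/16, 11/16]
P^3 =
  A: [11/32, 21/32]
  B: [15/32, 17/32]
P^4 =
  A: [29/64, 35/64]
  B: [25/64, 39/64]
P^5 =
  A: [51/128, 77/128]
  B: [55/128, 73/128]

(P^5)[B -> B] = 73/128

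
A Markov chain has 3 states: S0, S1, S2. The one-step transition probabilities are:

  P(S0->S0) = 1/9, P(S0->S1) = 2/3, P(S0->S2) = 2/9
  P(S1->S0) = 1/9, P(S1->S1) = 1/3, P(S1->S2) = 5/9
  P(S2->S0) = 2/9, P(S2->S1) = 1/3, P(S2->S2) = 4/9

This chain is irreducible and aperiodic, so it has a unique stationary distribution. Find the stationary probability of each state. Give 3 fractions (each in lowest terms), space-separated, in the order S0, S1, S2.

Answer: 5/31 12/31 14/31

Derivation:
The stationary distribution satisfies pi = pi * P, i.e.:
  pi_S0 = 1/9*pi_S0 + 1/9*pi_S1 + 2/9*pi_S2
  pi_S1 = 2/3*pi_S0 + 1/3*pi_S1 + 1/3*pi_S2
  pi_S2 = 2/9*pi_S0 + 5/9*pi_S1 + 4/9*pi_S2
with normalization: pi_S0 + pi_S1 + pi_S2 = 1.

Using the first 2 balance equations plus normalization, the linear system A*pi = b is:
  [-8/9, 1/9, 2/9] . pi = 0
  [2/3, -2/3, 1/3] . pi = 0
  [1, 1, 1] . pi = 1

Solving yields:
  pi_S0 = 5/31
  pi_S1 = 12/31
  pi_S2 = 14/31

Verification (pi * P):
  5/31*1/9 + 12/31*1/9 + 14/31*2/9 = 5/31 = pi_S0  (ok)
  5/31*2/3 + 12/31*1/3 + 14/31*1/3 = 12/31 = pi_S1  (ok)
  5/31*2/9 + 12/31*5/9 + 14/31*4/9 = 14/31 = pi_S2  (ok)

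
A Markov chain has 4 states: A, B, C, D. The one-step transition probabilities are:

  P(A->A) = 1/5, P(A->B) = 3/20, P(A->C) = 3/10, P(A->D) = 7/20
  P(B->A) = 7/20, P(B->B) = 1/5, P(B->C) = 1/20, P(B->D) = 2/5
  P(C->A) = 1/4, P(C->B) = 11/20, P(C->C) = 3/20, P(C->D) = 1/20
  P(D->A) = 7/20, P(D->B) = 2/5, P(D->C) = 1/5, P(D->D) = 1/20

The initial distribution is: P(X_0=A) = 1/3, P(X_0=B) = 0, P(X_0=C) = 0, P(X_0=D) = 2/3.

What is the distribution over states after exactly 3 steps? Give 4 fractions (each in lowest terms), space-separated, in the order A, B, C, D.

Propagating the distribution step by step (d_{t+1} = d_t * P):
d_0 = (A=1/3, B=0, C=0, D=2/3)
  d_1[A] = 1/3*1/5 + 0*7/20 + 0*1/4 + 2/3*7/20 = 3/10
  d_1[B] = 1/3*3/20 + 0*1/5 + 0*11/20 + 2/3*2/5 = 19/60
  d_1[C] = 1/3*3/10 + 0*1/20 + 0*3/20 + 2/3*1/5 = 7/30
  d_1[D] = 1/3*7/20 + 0*2/5 + 0*1/20 + 2/3*1/20 = 3/20
d_1 = (A=3/10, B=19/60, C=7/30, D=3/20)
  d_2[A] = 3/10*1/5 + 19/60*7/20 + 7/30*1/4 + 3/20*7/20 = 169/600
  d_2[B] = 3/10*3/20 + 19/60*1/5 + 7/30*11/20 + 3/20*2/5 = 89/300
  d_2[C] = 3/10*3/10 + 19/60*1/20 + 7/30*3/20 + 3/20*1/5 = 41/240
  d_2[D] = 3/10*7/20 + 19/60*2/5 + 7/30*1/20 + 3/20*1/20 = 301/1200
d_2 = (A=169/600, B=89/300, C=41/240, D=301/1200)
  d_3[A] = 169/600*1/5 + 89/300*7/20 + 41/240*1/4 + 301/1200*7/20 = 109/375
  d_3[B] = 169/600*3/20 + 89/300*1/5 + 41/240*11/20 + 301/1200*2/5 = 2367/8000
  d_3[C] = 169/600*3/10 + 89/300*1/20 + 41/240*3/20 + 301/1200*1/5 = 1401/8000
  d_3[D] = 169/600*7/20 + 89/300*2/5 + 41/240*1/20 + 301/1200*1/20 = 143/600
d_3 = (A=109/375, B=2367/8000, C=1401/8000, D=143/600)

Answer: 109/375 2367/8000 1401/8000 143/600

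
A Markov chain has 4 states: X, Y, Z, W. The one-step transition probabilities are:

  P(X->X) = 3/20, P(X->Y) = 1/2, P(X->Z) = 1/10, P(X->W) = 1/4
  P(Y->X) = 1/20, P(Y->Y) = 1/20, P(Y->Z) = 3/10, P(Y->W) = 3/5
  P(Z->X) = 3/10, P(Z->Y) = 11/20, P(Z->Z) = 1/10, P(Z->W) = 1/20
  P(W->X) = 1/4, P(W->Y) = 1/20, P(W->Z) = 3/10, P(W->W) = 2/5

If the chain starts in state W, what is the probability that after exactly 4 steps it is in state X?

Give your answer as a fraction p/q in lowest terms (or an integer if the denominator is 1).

Computing P^4 by repeated multiplication:
P^1 =
  X: [3/20, 1/2, 1/10, 1/4]
  Y: [1/20, 1/20, 3/10, 3/5]
  Z: [3/10, 11/20, 1/10, 1/20]
  W: [1/4, 1/20, 3/10, 2/5]
P^2 =
  X: [7/50, 67/400, 1/4, 177/400]
  Y: [1/4, 89/400, 23/100, 119/400]
  Z: [23/200, 47/200, 11/50, 43/100]
  W: [23/100, 5/16, 19/100, 107/400]
P^3 =
  X: [43/200, 119/500, 111/500, 13/40]
  Y: [24/125, 111/400, 51/250, 653/2000]
  Z: [81/400, 847/4000, 233/1000, 1411/4000]
  W: [87/500, 497/2000, 27/125, 723/2000]
P^4 =
  X: [24/125, 1031/4000, 1063/5000, 6753/20000]
  Y: [371/2000, 149/625, 138/625, 3553/10000]
  Z: [3981/20000, 2061/8000, 2129/10000, 13217/40000]
  W: [1937/10000, 2363/10000, 111/500, 87/250]

(P^4)[W -> X] = 1937/10000

Answer: 1937/10000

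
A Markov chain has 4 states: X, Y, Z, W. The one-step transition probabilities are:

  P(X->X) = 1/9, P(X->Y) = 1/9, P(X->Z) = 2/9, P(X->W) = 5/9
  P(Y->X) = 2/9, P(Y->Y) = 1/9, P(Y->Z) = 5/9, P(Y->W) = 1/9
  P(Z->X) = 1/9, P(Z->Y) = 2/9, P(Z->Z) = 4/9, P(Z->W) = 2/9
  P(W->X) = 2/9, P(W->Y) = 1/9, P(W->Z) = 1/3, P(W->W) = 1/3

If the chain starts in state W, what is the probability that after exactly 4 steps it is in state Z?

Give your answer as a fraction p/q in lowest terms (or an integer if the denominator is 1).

Answer: 286/729

Derivation:
Computing P^4 by repeated multiplication:
P^1 =
  X: [1/9, 1/9, 2/9, 5/9]
  Y: [2/9, 1/9, 5/9, 1/9]
  Z: [1/9, 2/9, 4/9, 2/9]
  W: [2/9, 1/9, 1/3, 1/3]
P^2 =
  X: [5/27, 11/81, 10/27, 25/81]
  Y: [11/81, 14/81, 32/81, 8/27]
  Z: [13/81, 13/81, 34/81, 7/27]
  W: [13/81, 4/27, 10/27, 26/81]
P^3 =
  X: [13/81, 37/243, 280/729, 221/729]
  Y: [119/729, 113/729, 292/729, 205/729]
  Z: [115/729, 115/729, 290/729, 209/729]
  W: [119/729, 37/243, 284/729, 215/729]
P^4 =
  X: [1061/6561, 1009/6561, 2572/6561, 1919/6561]
  Y: [349/2187, 1021/6561, 862/2187, 1907/6561]
  Z: [13/81, 1019/6561, 32/81, 1897/6561]
  W: [1055/6561, 1013/6561, 286/729, 1919/6561]

(P^4)[W -> Z] = 286/729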